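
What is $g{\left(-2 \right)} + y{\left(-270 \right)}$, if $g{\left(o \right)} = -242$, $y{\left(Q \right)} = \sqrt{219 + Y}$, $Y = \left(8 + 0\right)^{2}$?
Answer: $-242 + \sqrt{283} \approx -225.18$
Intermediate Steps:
$Y = 64$ ($Y = 8^{2} = 64$)
$y{\left(Q \right)} = \sqrt{283}$ ($y{\left(Q \right)} = \sqrt{219 + 64} = \sqrt{283}$)
$g{\left(-2 \right)} + y{\left(-270 \right)} = -242 + \sqrt{283}$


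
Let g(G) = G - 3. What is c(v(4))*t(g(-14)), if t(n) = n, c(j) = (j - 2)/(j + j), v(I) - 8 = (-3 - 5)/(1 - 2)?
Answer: -119/16 ≈ -7.4375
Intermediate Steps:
v(I) = 16 (v(I) = 8 + (-3 - 5)/(1 - 2) = 8 - 8/(-1) = 8 - 8*(-1) = 8 + 8 = 16)
g(G) = -3 + G
c(j) = (-2 + j)/(2*j) (c(j) = (-2 + j)/((2*j)) = (-2 + j)*(1/(2*j)) = (-2 + j)/(2*j))
c(v(4))*t(g(-14)) = ((½)*(-2 + 16)/16)*(-3 - 14) = ((½)*(1/16)*14)*(-17) = (7/16)*(-17) = -119/16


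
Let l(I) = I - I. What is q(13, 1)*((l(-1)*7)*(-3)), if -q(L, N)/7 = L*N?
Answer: 0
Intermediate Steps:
l(I) = 0
q(L, N) = -7*L*N
q(13, 1)*((l(-1)*7)*(-3)) = (-7*13*1)*((0*7)*(-3)) = -0*(-3) = -91*0 = 0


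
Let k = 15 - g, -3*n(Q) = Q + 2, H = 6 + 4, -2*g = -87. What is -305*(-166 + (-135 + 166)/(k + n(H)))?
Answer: 661972/13 ≈ 50921.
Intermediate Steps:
g = 87/2 (g = -½*(-87) = 87/2 ≈ 43.500)
H = 10
n(Q) = -⅔ - Q/3 (n(Q) = -(Q + 2)/3 = -(2 + Q)/3 = -⅔ - Q/3)
k = -57/2 (k = 15 - 1*87/2 = 15 - 87/2 = -57/2 ≈ -28.500)
-305*(-166 + (-135 + 166)/(k + n(H))) = -305*(-166 + (-135 + 166)/(-57/2 + (-⅔ - ⅓*10))) = -305*(-166 + 31/(-57/2 + (-⅔ - 10/3))) = -305*(-166 + 31/(-57/2 - 4)) = -305*(-166 + 31/(-65/2)) = -305*(-166 + 31*(-2/65)) = -305*(-166 - 62/65) = -305*(-10852/65) = 661972/13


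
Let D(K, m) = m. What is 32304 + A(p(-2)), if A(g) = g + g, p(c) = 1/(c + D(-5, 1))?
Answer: 32302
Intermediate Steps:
p(c) = 1/(1 + c) (p(c) = 1/(c + 1) = 1/(1 + c))
A(g) = 2*g
32304 + A(p(-2)) = 32304 + 2/(1 - 2) = 32304 + 2/(-1) = 32304 + 2*(-1) = 32304 - 2 = 32302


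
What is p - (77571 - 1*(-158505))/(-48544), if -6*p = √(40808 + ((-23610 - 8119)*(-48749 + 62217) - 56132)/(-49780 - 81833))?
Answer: 59019/12136 - √21197902755714/131613 ≈ -30.119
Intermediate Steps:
p = -√21197902755714/131613 (p = -√(40808 + ((-23610 - 8119)*(-48749 + 62217) - 56132)/(-49780 - 81833))/6 = -√(40808 + (-31729*13468 - 56132)/(-131613))/6 = -√(40808 + (-427326172 - 56132)*(-1/131613))/6 = -√(40808 - 427382304*(-1/131613))/6 = -√(40808 + 142460768/43871)/6 = -√21197902755714/131613 ≈ -34.982)
p - (77571 - 1*(-158505))/(-48544) = -√21197902755714/131613 - (77571 - 1*(-158505))/(-48544) = -√21197902755714/131613 - (77571 + 158505)*(-1)/48544 = -√21197902755714/131613 - 236076*(-1)/48544 = -√21197902755714/131613 - 1*(-59019/12136) = -√21197902755714/131613 + 59019/12136 = 59019/12136 - √21197902755714/131613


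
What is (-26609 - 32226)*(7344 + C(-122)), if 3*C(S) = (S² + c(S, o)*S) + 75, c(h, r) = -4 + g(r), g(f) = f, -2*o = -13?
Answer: -2158420810/3 ≈ -7.1947e+8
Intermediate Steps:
o = 13/2 (o = -½*(-13) = 13/2 ≈ 6.5000)
c(h, r) = -4 + r
C(S) = 25 + S²/3 + 5*S/6 (C(S) = ((S² + (-4 + 13/2)*S) + 75)/3 = ((S² + 5*S/2) + 75)/3 = (75 + S² + 5*S/2)/3 = 25 + S²/3 + 5*S/6)
(-26609 - 32226)*(7344 + C(-122)) = (-26609 - 32226)*(7344 + (25 + (⅓)*(-122)² + (⅚)*(-122))) = -58835*(7344 + (25 + (⅓)*14884 - 305/3)) = -58835*(7344 + (25 + 14884/3 - 305/3)) = -58835*(7344 + 14654/3) = -58835*36686/3 = -2158420810/3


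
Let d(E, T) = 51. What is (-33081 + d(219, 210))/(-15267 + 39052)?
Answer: -6606/4757 ≈ -1.3887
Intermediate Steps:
(-33081 + d(219, 210))/(-15267 + 39052) = (-33081 + 51)/(-15267 + 39052) = -33030/23785 = -33030*1/23785 = -6606/4757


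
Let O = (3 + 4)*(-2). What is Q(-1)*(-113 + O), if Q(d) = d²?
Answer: -127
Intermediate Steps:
O = -14 (O = 7*(-2) = -14)
Q(-1)*(-113 + O) = (-1)²*(-113 - 14) = 1*(-127) = -127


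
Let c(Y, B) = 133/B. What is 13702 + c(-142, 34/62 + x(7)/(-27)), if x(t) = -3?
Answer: 2558275/184 ≈ 13904.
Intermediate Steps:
13702 + c(-142, 34/62 + x(7)/(-27)) = 13702 + 133/(34/62 - 3/(-27)) = 13702 + 133/(34*(1/62) - 3*(-1/27)) = 13702 + 133/(17/31 + ⅑) = 13702 + 133/(184/279) = 13702 + 133*(279/184) = 13702 + 37107/184 = 2558275/184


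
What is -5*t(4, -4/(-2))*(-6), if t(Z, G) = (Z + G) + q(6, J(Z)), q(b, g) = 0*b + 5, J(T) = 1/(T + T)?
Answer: 330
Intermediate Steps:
J(T) = 1/(2*T)
q(b, g) = 5 (q(b, g) = 0 + 5 = 5)
t(Z, G) = 5 + G + Z (t(Z, G) = (Z + G) + 5 = (G + Z) + 5 = 5 + G + Z)
-5*t(4, -4/(-2))*(-6) = -5*(5 - 4/(-2) + 4)*(-6) = -5*(5 - 4*(-½) + 4)*(-6) = -5*(5 + 2 + 4)*(-6) = -5*11*(-6) = -55*(-6) = 330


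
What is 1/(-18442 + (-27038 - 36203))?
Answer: -1/81683 ≈ -1.2242e-5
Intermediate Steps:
1/(-18442 + (-27038 - 36203)) = 1/(-18442 - 63241) = 1/(-81683) = -1/81683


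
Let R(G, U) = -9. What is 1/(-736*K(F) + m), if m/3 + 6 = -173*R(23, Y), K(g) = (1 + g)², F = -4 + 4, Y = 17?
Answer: 1/3917 ≈ 0.00025530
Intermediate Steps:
F = 0
m = 4653 (m = -18 + 3*(-173*(-9)) = -18 + 3*1557 = -18 + 4671 = 4653)
1/(-736*K(F) + m) = 1/(-736*(1 + 0)² + 4653) = 1/(-736*1² + 4653) = 1/(-736*1 + 4653) = 1/(-736 + 4653) = 1/3917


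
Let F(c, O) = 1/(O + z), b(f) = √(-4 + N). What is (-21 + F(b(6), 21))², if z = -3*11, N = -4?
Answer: 64009/144 ≈ 444.51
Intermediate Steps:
z = -33
b(f) = 2*I*√2 (b(f) = √(-4 - 4) = √(-8) = 2*I*√2)
F(c, O) = 1/(-33 + O) (F(c, O) = 1/(O - 33) = 1/(-33 + O))
(-21 + F(b(6), 21))² = (-21 + 1/(-33 + 21))² = (-21 + 1/(-12))² = (-21 - 1/12)² = (-253/12)² = 64009/144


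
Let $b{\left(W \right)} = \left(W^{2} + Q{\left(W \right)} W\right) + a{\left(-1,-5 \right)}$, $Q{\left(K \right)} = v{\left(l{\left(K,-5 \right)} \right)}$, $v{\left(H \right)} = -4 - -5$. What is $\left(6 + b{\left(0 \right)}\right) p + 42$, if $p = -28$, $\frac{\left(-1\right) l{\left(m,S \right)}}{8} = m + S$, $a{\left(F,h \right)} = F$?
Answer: $-98$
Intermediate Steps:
$l{\left(m,S \right)} = - 8 S - 8 m$ ($l{\left(m,S \right)} = - 8 \left(m + S\right) = - 8 \left(S + m\right) = - 8 S - 8 m$)
$v{\left(H \right)} = 1$ ($v{\left(H \right)} = -4 + 5 = 1$)
$Q{\left(K \right)} = 1$
$b{\left(W \right)} = -1 + W + W^{2}$ ($b{\left(W \right)} = \left(W^{2} + 1 W\right) - 1 = \left(W^{2} + W\right) - 1 = \left(W + W^{2}\right) - 1 = -1 + W + W^{2}$)
$\left(6 + b{\left(0 \right)}\right) p + 42 = \left(6 + \left(-1 + 0 + 0^{2}\right)\right) \left(-28\right) + 42 = \left(6 + \left(-1 + 0 + 0\right)\right) \left(-28\right) + 42 = \left(6 - 1\right) \left(-28\right) + 42 = 5 \left(-28\right) + 42 = -140 + 42 = -98$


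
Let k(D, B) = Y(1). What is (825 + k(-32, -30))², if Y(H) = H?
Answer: 682276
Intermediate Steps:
k(D, B) = 1
(825 + k(-32, -30))² = (825 + 1)² = 826² = 682276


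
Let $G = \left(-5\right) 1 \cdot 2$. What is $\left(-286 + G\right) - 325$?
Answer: $-621$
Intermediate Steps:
$G = -10$ ($G = \left(-5\right) 2 = -10$)
$\left(-286 + G\right) - 325 = \left(-286 - 10\right) - 325 = -296 - 325 = -621$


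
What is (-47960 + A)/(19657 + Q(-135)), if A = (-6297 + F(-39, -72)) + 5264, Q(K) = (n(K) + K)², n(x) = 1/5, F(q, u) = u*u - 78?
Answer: -1097175/945701 ≈ -1.1602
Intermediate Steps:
F(q, u) = -78 + u² (F(q, u) = u² - 78 = -78 + u²)
n(x) = ⅕
Q(K) = (⅕ + K)²
A = 4073 (A = (-6297 + (-78 + (-72)²)) + 5264 = (-6297 + (-78 + 5184)) + 5264 = (-6297 + 5106) + 5264 = -1191 + 5264 = 4073)
(-47960 + A)/(19657 + Q(-135)) = (-47960 + 4073)/(19657 + (1 + 5*(-135))²/25) = -43887/(19657 + (1 - 675)²/25) = -43887/(19657 + (1/25)*(-674)²) = -43887/(19657 + (1/25)*454276) = -43887/(19657 + 454276/25) = -43887/945701/25 = -43887*25/945701 = -1097175/945701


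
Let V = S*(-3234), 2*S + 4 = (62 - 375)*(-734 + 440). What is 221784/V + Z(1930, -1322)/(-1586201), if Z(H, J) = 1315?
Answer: -91242822829/39335962255051 ≈ -0.0023196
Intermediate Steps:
S = 46009 (S = -2 + ((62 - 375)*(-734 + 440))/2 = -2 + (-313*(-294))/2 = -2 + (½)*92022 = -2 + 46011 = 46009)
V = -148793106 (V = 46009*(-3234) = -148793106)
221784/V + Z(1930, -1322)/(-1586201) = 221784/(-148793106) + 1315/(-1586201) = 221784*(-1/148793106) + 1315*(-1/1586201) = -36964/24798851 - 1315/1586201 = -91242822829/39335962255051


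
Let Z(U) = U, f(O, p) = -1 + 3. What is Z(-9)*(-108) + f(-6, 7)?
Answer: 974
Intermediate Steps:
f(O, p) = 2
Z(-9)*(-108) + f(-6, 7) = -9*(-108) + 2 = 972 + 2 = 974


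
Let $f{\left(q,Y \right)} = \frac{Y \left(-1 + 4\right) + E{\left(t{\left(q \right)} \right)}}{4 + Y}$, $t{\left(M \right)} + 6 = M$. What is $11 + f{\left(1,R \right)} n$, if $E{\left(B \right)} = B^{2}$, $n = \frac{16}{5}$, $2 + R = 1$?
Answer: $\frac{517}{15} \approx 34.467$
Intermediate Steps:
$R = -1$ ($R = -2 + 1 = -1$)
$t{\left(M \right)} = -6 + M$
$n = \frac{16}{5}$ ($n = 16 \cdot \frac{1}{5} = \frac{16}{5} \approx 3.2$)
$f{\left(q,Y \right)} = \frac{\left(-6 + q\right)^{2} + 3 Y}{4 + Y}$ ($f{\left(q,Y \right)} = \frac{Y \left(-1 + 4\right) + \left(-6 + q\right)^{2}}{4 + Y} = \frac{Y 3 + \left(-6 + q\right)^{2}}{4 + Y} = \frac{3 Y + \left(-6 + q\right)^{2}}{4 + Y} = \frac{\left(-6 + q\right)^{2} + 3 Y}{4 + Y}$)
$11 + f{\left(1,R \right)} n = 11 + \frac{\left(-6 + 1\right)^{2} + 3 \left(-1\right)}{4 - 1} \cdot \frac{16}{5} = 11 + \frac{\left(-5\right)^{2} - 3}{3} \cdot \frac{16}{5} = 11 + \frac{25 - 3}{3} \cdot \frac{16}{5} = 11 + \frac{1}{3} \cdot 22 \cdot \frac{16}{5} = 11 + \frac{22}{3} \cdot \frac{16}{5} = 11 + \frac{352}{15} = \frac{517}{15}$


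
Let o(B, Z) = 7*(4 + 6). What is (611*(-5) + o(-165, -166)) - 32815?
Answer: -35800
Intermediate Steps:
o(B, Z) = 70 (o(B, Z) = 7*10 = 70)
(611*(-5) + o(-165, -166)) - 32815 = (611*(-5) + 70) - 32815 = (-3055 + 70) - 32815 = -2985 - 32815 = -35800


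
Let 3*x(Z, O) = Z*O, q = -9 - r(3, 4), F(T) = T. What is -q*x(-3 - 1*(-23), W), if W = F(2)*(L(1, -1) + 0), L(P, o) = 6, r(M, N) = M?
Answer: 960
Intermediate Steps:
q = -12 (q = -9 - 1*3 = -9 - 3 = -12)
W = 12 (W = 2*(6 + 0) = 2*6 = 12)
x(Z, O) = O*Z/3 (x(Z, O) = (Z*O)/3 = (O*Z)/3 = O*Z/3)
-q*x(-3 - 1*(-23), W) = -(-12)*(⅓)*12*(-3 - 1*(-23)) = -(-12)*(⅓)*12*(-3 + 23) = -(-12)*(⅓)*12*20 = -(-12)*80 = -1*(-960) = 960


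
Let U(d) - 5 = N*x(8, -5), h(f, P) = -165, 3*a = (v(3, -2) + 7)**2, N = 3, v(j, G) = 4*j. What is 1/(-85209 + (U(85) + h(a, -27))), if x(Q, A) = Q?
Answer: -1/85345 ≈ -1.1717e-5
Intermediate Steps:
a = 361/3 (a = (4*3 + 7)**2/3 = (12 + 7)**2/3 = (1/3)*19**2 = (1/3)*361 = 361/3 ≈ 120.33)
U(d) = 29 (U(d) = 5 + 3*8 = 5 + 24 = 29)
1/(-85209 + (U(85) + h(a, -27))) = 1/(-85209 + (29 - 165)) = 1/(-85209 - 136) = 1/(-85345) = -1/85345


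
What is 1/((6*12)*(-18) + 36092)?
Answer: 1/34796 ≈ 2.8739e-5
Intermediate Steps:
1/((6*12)*(-18) + 36092) = 1/(72*(-18) + 36092) = 1/(-1296 + 36092) = 1/34796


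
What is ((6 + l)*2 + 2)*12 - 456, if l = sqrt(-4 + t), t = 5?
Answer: -264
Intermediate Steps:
l = 1 (l = sqrt(-4 + 5) = sqrt(1) = 1)
((6 + l)*2 + 2)*12 - 456 = ((6 + 1)*2 + 2)*12 - 456 = (7*2 + 2)*12 - 456 = (14 + 2)*12 - 456 = 16*12 - 456 = 192 - 456 = -264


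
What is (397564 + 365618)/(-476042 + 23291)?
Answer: -254394/150917 ≈ -1.6857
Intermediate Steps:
(397564 + 365618)/(-476042 + 23291) = 763182/(-452751) = 763182*(-1/452751) = -254394/150917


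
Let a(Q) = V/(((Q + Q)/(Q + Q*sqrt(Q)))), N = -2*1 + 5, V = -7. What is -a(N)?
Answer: 7/2 + 7*sqrt(3)/2 ≈ 9.5622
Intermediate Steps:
N = 3 (N = -2 + 5 = 3)
a(Q) = -7*(Q + Q**(3/2))/(2*Q) (a(Q) = -7*(Q + Q*sqrt(Q))/(Q + Q) = -7*(Q + Q**(3/2))/(2*Q))
-a(N) = -(-7/2 - 7*sqrt(3)/2) = 7/2 + 7*sqrt(3)/2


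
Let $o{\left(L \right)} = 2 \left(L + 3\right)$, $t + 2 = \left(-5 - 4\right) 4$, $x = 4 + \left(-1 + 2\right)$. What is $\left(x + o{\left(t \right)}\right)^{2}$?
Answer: $4225$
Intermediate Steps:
$x = 5$ ($x = 4 + 1 = 5$)
$t = -38$ ($t = -2 + \left(-5 - 4\right) 4 = -2 - 36 = -38$)
$o{\left(L \right)} = 6 + 2 L$ ($o{\left(L \right)} = 2 \left(3 + L\right) = 6 + 2 L$)
$\left(x + o{\left(t \right)}\right)^{2} = \left(5 + \left(6 + 2 \left(-38\right)\right)\right)^{2} = \left(5 + \left(6 - 76\right)\right)^{2} = \left(5 - 70\right)^{2} = \left(-65\right)^{2} = 4225$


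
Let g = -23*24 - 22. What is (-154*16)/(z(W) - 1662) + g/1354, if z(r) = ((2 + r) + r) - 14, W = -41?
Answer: 291039/297203 ≈ 0.97926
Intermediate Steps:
z(r) = -12 + 2*r (z(r) = (2 + 2*r) - 14 = -12 + 2*r)
g = -574 (g = -552 - 22 = -574)
(-154*16)/(z(W) - 1662) + g/1354 = (-154*16)/((-12 + 2*(-41)) - 1662) - 574/1354 = -2464/((-12 - 82) - 1662) - 574*1/1354 = -2464/(-94 - 1662) - 287/677 = -2464/(-1756) - 287/677 = -2464*(-1/1756) - 287/677 = 616/439 - 287/677 = 291039/297203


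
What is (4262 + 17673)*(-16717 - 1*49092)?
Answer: -1443520415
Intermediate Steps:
(4262 + 17673)*(-16717 - 1*49092) = 21935*(-16717 - 49092) = 21935*(-65809) = -1443520415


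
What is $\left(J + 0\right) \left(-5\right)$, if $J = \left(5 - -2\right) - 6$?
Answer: $-5$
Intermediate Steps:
$J = 1$ ($J = \left(5 + 2\right) - 6 = 7 - 6 = 1$)
$\left(J + 0\right) \left(-5\right) = \left(1 + 0\right) \left(-5\right) = 1 \left(-5\right) = -5$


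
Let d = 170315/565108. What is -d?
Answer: -170315/565108 ≈ -0.30138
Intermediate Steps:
d = 170315/565108 (d = 170315*(1/565108) = 170315/565108 ≈ 0.30138)
-d = -1*170315/565108 = -170315/565108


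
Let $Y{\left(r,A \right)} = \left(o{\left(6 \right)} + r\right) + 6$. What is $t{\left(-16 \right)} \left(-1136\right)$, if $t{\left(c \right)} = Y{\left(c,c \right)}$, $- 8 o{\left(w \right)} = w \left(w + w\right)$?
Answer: $21584$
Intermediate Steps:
$o{\left(w \right)} = - \frac{w^{2}}{4}$ ($o{\left(w \right)} = - \frac{w \left(w + w\right)}{8} = - \frac{w 2 w}{8} = - \frac{2 w^{2}}{8} = - \frac{w^{2}}{4}$)
$Y{\left(r,A \right)} = -3 + r$ ($Y{\left(r,A \right)} = \left(- \frac{6^{2}}{4} + r\right) + 6 = \left(\left(- \frac{1}{4}\right) 36 + r\right) + 6 = \left(-9 + r\right) + 6 = -3 + r$)
$t{\left(c \right)} = -3 + c$
$t{\left(-16 \right)} \left(-1136\right) = \left(-3 - 16\right) \left(-1136\right) = \left(-19\right) \left(-1136\right) = 21584$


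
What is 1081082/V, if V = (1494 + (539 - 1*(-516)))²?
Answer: 1081082/6497401 ≈ 0.16639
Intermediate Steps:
V = 6497401 (V = (1494 + (539 + 516))² = (1494 + 1055)² = 2549² = 6497401)
1081082/V = 1081082/6497401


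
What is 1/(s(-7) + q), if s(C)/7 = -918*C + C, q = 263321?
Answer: 1/308254 ≈ 3.2441e-6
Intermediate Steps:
s(C) = -6419*C (s(C) = 7*(-918*C + C) = 7*(-917*C) = -6419*C)
1/(s(-7) + q) = 1/(-6419*(-7) + 263321) = 1/(44933 + 263321) = 1/308254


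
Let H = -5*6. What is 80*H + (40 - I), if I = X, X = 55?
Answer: -2415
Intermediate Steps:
H = -30
I = 55
80*H + (40 - I) = 80*(-30) + (40 - 1*55) = -2400 + (40 - 55) = -2400 - 15 = -2415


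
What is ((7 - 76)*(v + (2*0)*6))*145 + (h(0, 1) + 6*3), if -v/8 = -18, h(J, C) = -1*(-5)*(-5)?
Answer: -1440727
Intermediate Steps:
h(J, C) = -25 (h(J, C) = 5*(-5) = -25)
v = 144 (v = -8*(-18) = 144)
((7 - 76)*(v + (2*0)*6))*145 + (h(0, 1) + 6*3) = ((7 - 76)*(144 + (2*0)*6))*145 + (-25 + 6*3) = -69*(144 + 0*6)*145 + (-25 + 18) = -69*(144 + 0)*145 - 7 = -69*144*145 - 7 = -9936*145 - 7 = -1440720 - 7 = -1440727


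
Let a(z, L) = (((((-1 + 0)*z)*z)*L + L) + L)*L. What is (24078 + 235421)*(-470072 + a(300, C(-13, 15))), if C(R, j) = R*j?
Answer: -888172701064978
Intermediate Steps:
a(z, L) = L*(2*L - L*z²) (a(z, L) = ((((-z)*z)*L + L) + L)*L = (((-z²)*L + L) + L)*L = ((-L*z² + L) + L)*L = ((L - L*z²) + L)*L = (2*L - L*z²)*L = L*(2*L - L*z²))
(24078 + 235421)*(-470072 + a(300, C(-13, 15))) = (24078 + 235421)*(-470072 + (-13*15)²*(2 - 1*300²)) = 259499*(-470072 + (-195)²*(2 - 1*90000)) = 259499*(-470072 + 38025*(2 - 90000)) = 259499*(-470072 + 38025*(-89998)) = 259499*(-470072 - 3422173950) = 259499*(-3422644022) = -888172701064978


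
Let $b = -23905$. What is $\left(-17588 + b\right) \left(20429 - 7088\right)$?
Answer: $-553558113$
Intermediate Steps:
$\left(-17588 + b\right) \left(20429 - 7088\right) = \left(-17588 - 23905\right) \left(20429 - 7088\right) = \left(-41493\right) 13341 = -553558113$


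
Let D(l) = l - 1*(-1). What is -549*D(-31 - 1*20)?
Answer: 27450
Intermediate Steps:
D(l) = 1 + l (D(l) = l + 1 = 1 + l)
-549*D(-31 - 1*20) = -549*(1 + (-31 - 1*20)) = -549*(1 + (-31 - 20)) = -549*(1 - 51) = -549*(-50) = 27450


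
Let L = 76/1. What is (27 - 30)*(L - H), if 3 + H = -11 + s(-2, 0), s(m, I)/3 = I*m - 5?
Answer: -315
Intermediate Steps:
s(m, I) = -15 + 3*I*m (s(m, I) = 3*(I*m - 5) = 3*(-5 + I*m) = -15 + 3*I*m)
H = -29 (H = -3 + (-11 + (-15 + 3*0*(-2))) = -3 + (-11 + (-15 + 0)) = -3 + (-11 - 15) = -3 - 26 = -29)
L = 76 (L = 76*1 = 76)
(27 - 30)*(L - H) = (27 - 30)*(76 - 1*(-29)) = -3*(76 + 29) = -3*105 = -315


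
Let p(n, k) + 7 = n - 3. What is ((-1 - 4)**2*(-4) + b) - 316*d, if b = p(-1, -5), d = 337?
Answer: -106603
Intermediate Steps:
p(n, k) = -10 + n (p(n, k) = -7 + (n - 3) = -7 + (-3 + n) = -10 + n)
b = -11 (b = -10 - 1 = -11)
((-1 - 4)**2*(-4) + b) - 316*d = ((-1 - 4)**2*(-4) - 11) - 316*337 = ((-5)**2*(-4) - 11) - 106492 = (25*(-4) - 11) - 106492 = (-100 - 11) - 106492 = -111 - 106492 = -106603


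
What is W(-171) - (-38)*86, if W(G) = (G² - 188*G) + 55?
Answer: 64712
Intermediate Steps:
W(G) = 55 + G² - 188*G
W(-171) - (-38)*86 = (55 + (-171)² - 188*(-171)) - (-38)*86 = (55 + 29241 + 32148) - 1*(-3268) = 61444 + 3268 = 64712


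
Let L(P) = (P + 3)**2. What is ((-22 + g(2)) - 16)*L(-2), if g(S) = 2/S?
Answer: -37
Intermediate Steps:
L(P) = (3 + P)**2
((-22 + g(2)) - 16)*L(-2) = ((-22 + 2/2) - 16)*(3 - 2)**2 = ((-22 + 2*(1/2)) - 16)*1**2 = ((-22 + 1) - 16)*1 = (-21 - 16)*1 = -37*1 = -37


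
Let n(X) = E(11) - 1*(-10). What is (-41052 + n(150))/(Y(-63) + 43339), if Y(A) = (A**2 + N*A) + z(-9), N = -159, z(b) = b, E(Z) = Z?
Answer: -41031/57316 ≈ -0.71587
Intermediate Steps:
n(X) = 21 (n(X) = 11 - 1*(-10) = 11 + 10 = 21)
Y(A) = -9 + A**2 - 159*A (Y(A) = (A**2 - 159*A) - 9 = -9 + A**2 - 159*A)
(-41052 + n(150))/(Y(-63) + 43339) = (-41052 + 21)/((-9 + (-63)**2 - 159*(-63)) + 43339) = -41031/((-9 + 3969 + 10017) + 43339) = -41031/(13977 + 43339) = -41031/57316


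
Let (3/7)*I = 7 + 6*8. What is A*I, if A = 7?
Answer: 2695/3 ≈ 898.33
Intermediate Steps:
I = 385/3 (I = 7*(7 + 6*8)/3 = 7*(7 + 48)/3 = (7/3)*55 = 385/3 ≈ 128.33)
A*I = 7*(385/3) = 2695/3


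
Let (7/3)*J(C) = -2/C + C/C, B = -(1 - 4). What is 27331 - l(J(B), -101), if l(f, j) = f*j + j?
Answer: 192125/7 ≈ 27446.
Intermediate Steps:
B = 3 (B = -1*(-3) = 3)
J(C) = 3/7 - 6/(7*C) (J(C) = 3*(-2/C + C/C)/7 = 3*(-2/C + 1)/7 = 3*(1 - 2/C)/7 = 3/7 - 6/(7*C))
l(f, j) = j + f*j
27331 - l(J(B), -101) = 27331 - (-101)*(1 + (3/7)*(-2 + 3)/3) = 27331 - (-101)*(1 + (3/7)*(⅓)*1) = 27331 - (-101)*(1 + ⅐) = 27331 - (-101)*8/7 = 27331 - 1*(-808/7) = 27331 + 808/7 = 192125/7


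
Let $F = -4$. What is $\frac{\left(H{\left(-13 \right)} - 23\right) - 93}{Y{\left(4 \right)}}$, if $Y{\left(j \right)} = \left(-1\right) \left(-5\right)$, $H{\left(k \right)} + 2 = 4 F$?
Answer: $- \frac{134}{5} \approx -26.8$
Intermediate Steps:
$H{\left(k \right)} = -18$ ($H{\left(k \right)} = -2 + 4 \left(-4\right) = -2 - 16 = -18$)
$Y{\left(j \right)} = 5$
$\frac{\left(H{\left(-13 \right)} - 23\right) - 93}{Y{\left(4 \right)}} = \frac{\left(-18 - 23\right) - 93}{5} = \left(-41 - 93\right) \frac{1}{5} = \left(-134\right) \frac{1}{5} = - \frac{134}{5}$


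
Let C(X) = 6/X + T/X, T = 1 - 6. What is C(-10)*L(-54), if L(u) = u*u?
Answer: -1458/5 ≈ -291.60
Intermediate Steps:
L(u) = u²
T = -5
C(X) = 1/X (C(X) = 6/X - 5/X = 1/X)
C(-10)*L(-54) = (-54)²/(-10) = -⅒*2916 = -1458/5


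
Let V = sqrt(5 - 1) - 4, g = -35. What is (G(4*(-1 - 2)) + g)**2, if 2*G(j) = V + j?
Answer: 1764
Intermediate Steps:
V = -2 (V = sqrt(4) - 4 = 2 - 4 = -2)
G(j) = -1 + j/2 (G(j) = (-2 + j)/2 = -1 + j/2)
(G(4*(-1 - 2)) + g)**2 = ((-1 + (4*(-1 - 2))/2) - 35)**2 = ((-1 + (4*(-3))/2) - 35)**2 = ((-1 + (1/2)*(-12)) - 35)**2 = ((-1 - 6) - 35)**2 = (-7 - 35)**2 = (-42)**2 = 1764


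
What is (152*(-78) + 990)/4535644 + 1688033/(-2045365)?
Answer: -3839270842171/4638523745030 ≈ -0.82769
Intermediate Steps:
(152*(-78) + 990)/4535644 + 1688033/(-2045365) = (-11856 + 990)*(1/4535644) + 1688033*(-1/2045365) = -10866*1/4535644 - 1688033/2045365 = -5433/2267822 - 1688033/2045365 = -3839270842171/4638523745030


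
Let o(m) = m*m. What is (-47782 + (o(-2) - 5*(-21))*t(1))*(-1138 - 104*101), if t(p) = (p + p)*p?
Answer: 553740088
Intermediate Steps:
o(m) = m²
t(p) = 2*p² (t(p) = (2*p)*p = 2*p²)
(-47782 + (o(-2) - 5*(-21))*t(1))*(-1138 - 104*101) = (-47782 + ((-2)² - 5*(-21))*(2*1²))*(-1138 - 104*101) = (-47782 + (4 + 105)*(2*1))*(-1138 - 10504) = (-47782 + 109*2)*(-11642) = (-47782 + 218)*(-11642) = -47564*(-11642) = 553740088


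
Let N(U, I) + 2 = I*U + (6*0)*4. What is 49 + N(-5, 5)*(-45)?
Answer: 1264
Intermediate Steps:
N(U, I) = -2 + I*U (N(U, I) = -2 + (I*U + (6*0)*4) = -2 + (I*U + 0*4) = -2 + (I*U + 0) = -2 + I*U)
49 + N(-5, 5)*(-45) = 49 + (-2 + 5*(-5))*(-45) = 49 + (-2 - 25)*(-45) = 49 - 27*(-45) = 49 + 1215 = 1264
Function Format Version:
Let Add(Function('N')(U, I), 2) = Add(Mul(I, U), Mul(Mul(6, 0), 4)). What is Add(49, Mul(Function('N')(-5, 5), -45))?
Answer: 1264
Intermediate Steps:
Function('N')(U, I) = Add(-2, Mul(I, U)) (Function('N')(U, I) = Add(-2, Add(Mul(I, U), Mul(Mul(6, 0), 4))) = Add(-2, Add(Mul(I, U), Mul(0, 4))) = Add(-2, Add(Mul(I, U), 0)) = Add(-2, Mul(I, U)))
Add(49, Mul(Function('N')(-5, 5), -45)) = Add(49, Mul(Add(-2, Mul(5, -5)), -45)) = Add(49, Mul(Add(-2, -25), -45)) = Add(49, Mul(-27, -45)) = Add(49, 1215) = 1264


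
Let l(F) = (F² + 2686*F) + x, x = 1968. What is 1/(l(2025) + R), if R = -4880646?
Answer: 1/4661097 ≈ 2.1454e-7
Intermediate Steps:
l(F) = 1968 + F² + 2686*F (l(F) = (F² + 2686*F) + 1968 = 1968 + F² + 2686*F)
1/(l(2025) + R) = 1/((1968 + 2025² + 2686*2025) - 4880646) = 1/((1968 + 4100625 + 5439150) - 4880646) = 1/(9541743 - 4880646) = 1/4661097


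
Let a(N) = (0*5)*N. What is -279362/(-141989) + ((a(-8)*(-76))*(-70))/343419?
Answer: 279362/141989 ≈ 1.9675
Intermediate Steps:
a(N) = 0 (a(N) = 0*N = 0)
-279362/(-141989) + ((a(-8)*(-76))*(-70))/343419 = -279362/(-141989) + ((0*(-76))*(-70))/343419 = -279362*(-1/141989) + (0*(-70))*(1/343419) = 279362/141989 + 0*(1/343419) = 279362/141989 + 0 = 279362/141989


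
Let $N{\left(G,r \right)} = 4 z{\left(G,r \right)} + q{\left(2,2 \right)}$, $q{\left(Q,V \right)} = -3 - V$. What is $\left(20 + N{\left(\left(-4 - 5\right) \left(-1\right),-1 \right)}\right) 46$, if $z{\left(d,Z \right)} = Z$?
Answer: $506$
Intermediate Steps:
$N{\left(G,r \right)} = -5 + 4 r$ ($N{\left(G,r \right)} = 4 r - 5 = -5 + 4 r$)
$\left(20 + N{\left(\left(-4 - 5\right) \left(-1\right),-1 \right)}\right) 46 = \left(20 + \left(-5 + 4 \left(-1\right)\right)\right) 46 = \left(20 - 9\right) 46 = 11 \cdot 46 = 506$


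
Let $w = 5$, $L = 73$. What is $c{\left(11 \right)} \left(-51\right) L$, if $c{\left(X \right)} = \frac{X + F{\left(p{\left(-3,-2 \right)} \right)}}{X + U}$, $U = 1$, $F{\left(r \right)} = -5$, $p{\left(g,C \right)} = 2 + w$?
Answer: $- \frac{3723}{2} \approx -1861.5$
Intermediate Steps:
$p{\left(g,C \right)} = 7$ ($p{\left(g,C \right)} = 2 + 5 = 7$)
$c{\left(X \right)} = \frac{-5 + X}{1 + X}$ ($c{\left(X \right)} = \frac{X - 5}{X + 1} = \frac{-5 + X}{1 + X}$)
$c{\left(11 \right)} \left(-51\right) L = \frac{-5 + 11}{1 + 11} \left(-51\right) 73 = \frac{1}{12} \cdot 6 \left(-51\right) 73 = \frac{1}{2} \left(-51\right) 73 = \left(- \frac{51}{2}\right) 73 = - \frac{3723}{2}$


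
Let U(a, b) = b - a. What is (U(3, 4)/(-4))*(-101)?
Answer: 101/4 ≈ 25.250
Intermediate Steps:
(U(3, 4)/(-4))*(-101) = ((4 - 1*3)/(-4))*(-101) = ((4 - 3)*(-¼))*(-101) = (1*(-¼))*(-101) = -¼*(-101) = 101/4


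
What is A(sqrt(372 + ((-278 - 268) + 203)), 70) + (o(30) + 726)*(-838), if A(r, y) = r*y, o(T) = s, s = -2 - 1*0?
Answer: -606712 + 70*sqrt(29) ≈ -6.0634e+5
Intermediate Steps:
s = -2 (s = -2 + 0 = -2)
o(T) = -2
A(sqrt(372 + ((-278 - 268) + 203)), 70) + (o(30) + 726)*(-838) = sqrt(372 + ((-278 - 268) + 203))*70 + (-2 + 726)*(-838) = sqrt(372 + (-546 + 203))*70 + 724*(-838) = sqrt(372 - 343)*70 - 606712 = sqrt(29)*70 - 606712 = 70*sqrt(29) - 606712 = -606712 + 70*sqrt(29)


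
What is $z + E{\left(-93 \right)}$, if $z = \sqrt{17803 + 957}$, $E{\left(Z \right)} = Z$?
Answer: $-93 + 2 \sqrt{4690} \approx 43.967$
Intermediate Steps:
$z = 2 \sqrt{4690}$ ($z = \sqrt{18760} = 2 \sqrt{4690} \approx 136.97$)
$z + E{\left(-93 \right)} = 2 \sqrt{4690} - 93 = -93 + 2 \sqrt{4690}$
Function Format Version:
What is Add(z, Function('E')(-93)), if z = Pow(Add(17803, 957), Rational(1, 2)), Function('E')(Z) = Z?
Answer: Add(-93, Mul(2, Pow(4690, Rational(1, 2)))) ≈ 43.967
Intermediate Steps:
z = Mul(2, Pow(4690, Rational(1, 2))) (z = Pow(18760, Rational(1, 2)) = Mul(2, Pow(4690, Rational(1, 2))) ≈ 136.97)
Add(z, Function('E')(-93)) = Add(Mul(2, Pow(4690, Rational(1, 2))), -93) = Add(-93, Mul(2, Pow(4690, Rational(1, 2))))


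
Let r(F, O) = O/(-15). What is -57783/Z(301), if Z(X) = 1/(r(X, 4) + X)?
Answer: -86886371/5 ≈ -1.7377e+7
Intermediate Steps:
r(F, O) = -O/15 (r(F, O) = O*(-1/15) = -O/15)
Z(X) = 1/(-4/15 + X) (Z(X) = 1/(-1/15*4 + X) = 1/(-4/15 + X))
-57783/Z(301) = -57783/(15/(-4 + 15*301)) = -57783/(15/(-4 + 4515)) = -57783/(15/4511) = -57783/(15*(1/4511)) = -57783/15/4511 = -57783*4511/15 = -86886371/5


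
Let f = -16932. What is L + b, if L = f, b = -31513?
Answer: -48445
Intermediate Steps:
L = -16932
L + b = -16932 - 31513 = -48445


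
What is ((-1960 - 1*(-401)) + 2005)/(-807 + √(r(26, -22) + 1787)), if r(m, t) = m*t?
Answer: -59987/108339 - 223*√15/36113 ≈ -0.57761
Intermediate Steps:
((-1960 - 1*(-401)) + 2005)/(-807 + √(r(26, -22) + 1787)) = ((-1960 - 1*(-401)) + 2005)/(-807 + √(26*(-22) + 1787)) = ((-1960 + 401) + 2005)/(-807 + √(-572 + 1787)) = (-1559 + 2005)/(-807 + √1215) = 446/(-807 + 9*√15)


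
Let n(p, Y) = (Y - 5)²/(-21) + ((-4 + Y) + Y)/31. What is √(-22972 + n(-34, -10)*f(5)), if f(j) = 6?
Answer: I*√1084974394/217 ≈ 151.79*I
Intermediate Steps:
n(p, Y) = -4/31 - (-5 + Y)²/21 + 2*Y/31 (n(p, Y) = (-5 + Y)²*(-1/21) + (-4 + 2*Y)*(1/31) = -(-5 + Y)²/21 + (-4/31 + 2*Y/31) = -4/31 - (-5 + Y)²/21 + 2*Y/31)
√(-22972 + n(-34, -10)*f(5)) = √(-22972 + (-859/651 - 1/21*(-10)² + (352/651)*(-10))*6) = √(-22972 + (-859/651 - 1/21*100 - 3520/651)*6) = √(-22972 + (-859/651 - 100/21 - 3520/651)*6) = √(-22972 - 2493/217*6) = √(-22972 - 14958/217) = √(-4999882/217) = I*√1084974394/217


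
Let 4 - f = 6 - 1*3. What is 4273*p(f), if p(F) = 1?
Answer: 4273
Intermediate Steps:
f = 1 (f = 4 - (6 - 1*3) = 4 - (6 - 3) = 4 - 1*3 = 4 - 3 = 1)
4273*p(f) = 4273*1 = 4273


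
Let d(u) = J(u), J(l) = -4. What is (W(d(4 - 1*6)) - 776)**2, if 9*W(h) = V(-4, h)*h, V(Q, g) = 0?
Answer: 602176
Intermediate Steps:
d(u) = -4
W(h) = 0 (W(h) = (0*h)/9 = (1/9)*0 = 0)
(W(d(4 - 1*6)) - 776)**2 = (0 - 776)**2 = (-776)**2 = 602176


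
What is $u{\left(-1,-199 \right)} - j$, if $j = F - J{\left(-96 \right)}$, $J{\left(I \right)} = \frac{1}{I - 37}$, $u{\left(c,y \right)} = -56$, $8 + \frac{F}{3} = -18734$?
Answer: $\frac{7470609}{133} \approx 56170.0$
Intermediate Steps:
$F = -56226$ ($F = -24 + 3 \left(-18734\right) = -24 - 56202 = -56226$)
$J{\left(I \right)} = \frac{1}{-37 + I}$
$j = - \frac{7478057}{133}$ ($j = -56226 - \frac{1}{-37 - 96} = -56226 - \frac{1}{-133} = -56226 - - \frac{1}{133} = -56226 + \frac{1}{133} = - \frac{7478057}{133} \approx -56226.0$)
$u{\left(-1,-199 \right)} - j = -56 - - \frac{7478057}{133} = -56 + \frac{7478057}{133} = \frac{7470609}{133}$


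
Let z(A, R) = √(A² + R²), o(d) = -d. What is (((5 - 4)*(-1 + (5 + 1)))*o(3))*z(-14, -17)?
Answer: -15*√485 ≈ -330.34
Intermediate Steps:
(((5 - 4)*(-1 + (5 + 1)))*o(3))*z(-14, -17) = (((5 - 4)*(-1 + (5 + 1)))*(-1*3))*√((-14)² + (-17)²) = ((1*(-1 + 6))*(-3))*√(196 + 289) = ((1*5)*(-3))*√485 = (5*(-3))*√485 = -15*√485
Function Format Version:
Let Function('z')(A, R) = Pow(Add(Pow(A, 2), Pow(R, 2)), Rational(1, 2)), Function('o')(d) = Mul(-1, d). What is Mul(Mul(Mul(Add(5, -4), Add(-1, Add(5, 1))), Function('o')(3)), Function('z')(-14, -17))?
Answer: Mul(-15, Pow(485, Rational(1, 2))) ≈ -330.34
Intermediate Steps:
Mul(Mul(Mul(Add(5, -4), Add(-1, Add(5, 1))), Function('o')(3)), Function('z')(-14, -17)) = Mul(Mul(Mul(Add(5, -4), Add(-1, Add(5, 1))), Mul(-1, 3)), Pow(Add(Pow(-14, 2), Pow(-17, 2)), Rational(1, 2))) = Mul(Mul(Mul(1, Add(-1, 6)), -3), Pow(Add(196, 289), Rational(1, 2))) = Mul(Mul(Mul(1, 5), -3), Pow(485, Rational(1, 2))) = Mul(Mul(5, -3), Pow(485, Rational(1, 2))) = Mul(-15, Pow(485, Rational(1, 2)))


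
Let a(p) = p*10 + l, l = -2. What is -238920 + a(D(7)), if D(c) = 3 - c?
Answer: -238962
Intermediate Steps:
a(p) = -2 + 10*p (a(p) = p*10 - 2 = 10*p - 2 = -2 + 10*p)
-238920 + a(D(7)) = -238920 + (-2 + 10*(3 - 1*7)) = -238920 + (-2 + 10*(3 - 7)) = -238920 + (-2 + 10*(-4)) = -238920 + (-2 - 40) = -238920 - 42 = -238962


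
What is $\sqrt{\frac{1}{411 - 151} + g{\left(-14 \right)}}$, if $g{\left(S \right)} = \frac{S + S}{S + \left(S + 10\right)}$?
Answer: $\frac{\sqrt{237185}}{390} \approx 1.2488$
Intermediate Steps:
$g{\left(S \right)} = \frac{2 S}{10 + 2 S}$ ($g{\left(S \right)} = \frac{2 S}{S + \left(10 + S\right)} = \frac{2 S}{10 + 2 S}$)
$\sqrt{\frac{1}{411 - 151} + g{\left(-14 \right)}} = \sqrt{\frac{1}{411 - 151} - \frac{14}{5 - 14}} = \sqrt{\frac{1}{260} - \frac{14}{-9}} = \sqrt{\frac{1}{260} - - \frac{14}{9}} = \sqrt{\frac{1}{260} + \frac{14}{9}} = \sqrt{\frac{3649}{2340}} = \frac{\sqrt{237185}}{390}$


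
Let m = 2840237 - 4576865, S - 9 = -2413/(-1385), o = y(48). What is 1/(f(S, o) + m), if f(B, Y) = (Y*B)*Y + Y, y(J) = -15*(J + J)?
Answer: 277/5688759324 ≈ 4.8693e-8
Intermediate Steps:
y(J) = -30*J
o = -1440 (o = -30*48 = -1440)
S = 14878/1385 (S = 9 - 2413/(-1385) = 9 - 2413*(-1/1385) = 9 + 2413/1385 = 14878/1385 ≈ 10.742)
f(B, Y) = Y + B*Y**2 (f(B, Y) = (B*Y)*Y + Y = B*Y**2 + Y = Y + B*Y**2)
m = -1736628
1/(f(S, o) + m) = 1/(-1440*(1 + (14878/1385)*(-1440)) - 1736628) = 1/(-1440*(1 - 4284864/277) - 1736628) = 1/(-1440*(-4284587/277) - 1736628) = 1/(6169805280/277 - 1736628) = 1/(5688759324/277) = 277/5688759324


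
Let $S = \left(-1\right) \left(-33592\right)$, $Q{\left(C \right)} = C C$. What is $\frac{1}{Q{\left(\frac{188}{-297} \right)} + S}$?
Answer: $\frac{88209}{2963152072} \approx 2.9769 \cdot 10^{-5}$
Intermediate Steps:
$Q{\left(C \right)} = C^{2}$
$S = 33592$
$\frac{1}{Q{\left(\frac{188}{-297} \right)} + S} = \frac{1}{\left(\frac{188}{-297}\right)^{2} + 33592} = \frac{1}{\left(188 \left(- \frac{1}{297}\right)\right)^{2} + 33592} = \frac{1}{\left(- \frac{188}{297}\right)^{2} + 33592} = \frac{1}{\frac{35344}{88209} + 33592} = \frac{1}{\frac{2963152072}{88209}} = \frac{88209}{2963152072}$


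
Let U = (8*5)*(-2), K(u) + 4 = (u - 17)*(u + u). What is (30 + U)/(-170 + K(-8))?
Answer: -25/113 ≈ -0.22124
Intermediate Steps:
K(u) = -4 + 2*u*(-17 + u) (K(u) = -4 + (u - 17)*(u + u) = -4 + (-17 + u)*(2*u) = -4 + 2*u*(-17 + u))
U = -80 (U = 40*(-2) = -80)
(30 + U)/(-170 + K(-8)) = (30 - 80)/(-170 + (-4 - 34*(-8) + 2*(-8)²)) = -50/(-170 + (-4 + 272 + 2*64)) = -50/(-170 + (-4 + 272 + 128)) = -50/(-170 + 396) = -50/226 = -50*1/226 = -25/113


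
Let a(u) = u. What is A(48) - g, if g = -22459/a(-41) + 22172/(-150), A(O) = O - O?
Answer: -1229899/3075 ≈ -399.97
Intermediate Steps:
A(O) = 0
g = 1229899/3075 (g = -22459/(-41) + 22172/(-150) = -22459*(-1/41) + 22172*(-1/150) = 22459/41 - 11086/75 = 1229899/3075 ≈ 399.97)
A(48) - g = 0 - 1*1229899/3075 = 0 - 1229899/3075 = -1229899/3075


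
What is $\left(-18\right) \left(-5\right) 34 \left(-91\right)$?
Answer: $-278460$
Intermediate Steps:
$\left(-18\right) \left(-5\right) 34 \left(-91\right) = 90 \cdot 34 \left(-91\right) = 3060 \left(-91\right) = -278460$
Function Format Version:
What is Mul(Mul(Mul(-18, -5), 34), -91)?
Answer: -278460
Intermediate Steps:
Mul(Mul(Mul(-18, -5), 34), -91) = Mul(Mul(90, 34), -91) = Mul(3060, -91) = -278460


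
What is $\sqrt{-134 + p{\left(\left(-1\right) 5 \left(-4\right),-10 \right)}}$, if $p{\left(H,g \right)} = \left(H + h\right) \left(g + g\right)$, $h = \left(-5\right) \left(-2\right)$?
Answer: $i \sqrt{734} \approx 27.092 i$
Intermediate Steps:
$h = 10$
$p{\left(H,g \right)} = 2 g \left(10 + H\right)$ ($p{\left(H,g \right)} = \left(H + 10\right) \left(g + g\right) = \left(10 + H\right) 2 g = 2 g \left(10 + H\right)$)
$\sqrt{-134 + p{\left(\left(-1\right) 5 \left(-4\right),-10 \right)}} = \sqrt{-134 + 2 \left(-10\right) \left(10 + \left(-1\right) 5 \left(-4\right)\right)} = \sqrt{-134 + 2 \left(-10\right) \left(10 - -20\right)} = \sqrt{-134 + 2 \left(-10\right) \left(10 + 20\right)} = \sqrt{-134 + 2 \left(-10\right) 30} = \sqrt{-134 - 600} = \sqrt{-734} = i \sqrt{734}$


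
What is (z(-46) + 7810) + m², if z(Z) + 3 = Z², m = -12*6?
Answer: 15107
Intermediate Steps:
m = -72
z(Z) = -3 + Z²
(z(-46) + 7810) + m² = ((-3 + (-46)²) + 7810) + (-72)² = ((-3 + 2116) + 7810) + 5184 = (2113 + 7810) + 5184 = 9923 + 5184 = 15107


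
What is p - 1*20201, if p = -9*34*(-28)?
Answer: -11633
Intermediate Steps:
p = 8568 (p = -306*(-28) = 8568)
p - 1*20201 = 8568 - 1*20201 = 8568 - 20201 = -11633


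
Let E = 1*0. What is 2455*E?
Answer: 0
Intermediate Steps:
E = 0
2455*E = 2455*0 = 0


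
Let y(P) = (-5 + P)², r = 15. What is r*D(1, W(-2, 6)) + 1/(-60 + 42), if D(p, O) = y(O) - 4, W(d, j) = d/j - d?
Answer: 1919/18 ≈ 106.61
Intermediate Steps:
W(d, j) = -d + d/j
D(p, O) = -4 + (-5 + O)² (D(p, O) = (-5 + O)² - 4 = -4 + (-5 + O)²)
r*D(1, W(-2, 6)) + 1/(-60 + 42) = 15*(-4 + (-5 + (-1*(-2) - 2/6))²) + 1/(-60 + 42) = 15*(-4 + (-5 + (2 - 2*⅙))²) + 1/(-18) = 15*(-4 + (-5 + (2 - ⅓))²) - 1/18 = 15*(-4 + (-5 + 5/3)²) - 1/18 = 15*(-4 + (-10/3)²) - 1/18 = 15*(-4 + 100/9) - 1/18 = 15*(64/9) - 1/18 = 320/3 - 1/18 = 1919/18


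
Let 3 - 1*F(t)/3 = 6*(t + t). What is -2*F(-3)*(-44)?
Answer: 10296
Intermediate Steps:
F(t) = 9 - 36*t (F(t) = 9 - 18*(t + t) = 9 - 18*2*t = 9 - 36*t)
-2*F(-3)*(-44) = -2*(9 - 36*(-3))*(-44) = -2*(9 + 108)*(-44) = -2*117*(-44) = -234*(-44) = 10296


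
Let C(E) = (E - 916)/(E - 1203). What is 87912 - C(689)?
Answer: 45186541/514 ≈ 87912.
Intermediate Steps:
C(E) = (-916 + E)/(-1203 + E)
87912 - C(689) = 87912 - (-916 + 689)/(-1203 + 689) = 87912 - (-227)/(-514) = 87912 - (-1)*(-227)/514 = 87912 - 1*227/514 = 87912 - 227/514 = 45186541/514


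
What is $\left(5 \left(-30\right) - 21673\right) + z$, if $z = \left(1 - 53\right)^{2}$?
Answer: $-19119$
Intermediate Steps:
$z = 2704$ ($z = \left(-52\right)^{2} = 2704$)
$\left(5 \left(-30\right) - 21673\right) + z = \left(5 \left(-30\right) - 21673\right) + 2704 = \left(-150 - 21673\right) + 2704 = -21823 + 2704 = -19119$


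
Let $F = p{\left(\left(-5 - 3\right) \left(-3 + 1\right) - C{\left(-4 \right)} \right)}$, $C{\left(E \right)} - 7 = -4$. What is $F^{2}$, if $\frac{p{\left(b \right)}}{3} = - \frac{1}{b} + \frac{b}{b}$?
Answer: $\frac{1296}{169} \approx 7.6686$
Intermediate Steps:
$C{\left(E \right)} = 3$ ($C{\left(E \right)} = 7 - 4 = 3$)
$p{\left(b \right)} = 3 - \frac{3}{b}$ ($p{\left(b \right)} = 3 \left(- \frac{1}{b} + \frac{b}{b}\right) = 3 \left(- \frac{1}{b} + 1\right) = 3 \left(1 - \frac{1}{b}\right) = 3 - \frac{3}{b}$)
$F = \frac{36}{13}$ ($F = 3 - \frac{3}{\left(-5 - 3\right) \left(-3 + 1\right) - 3} = 3 - \frac{3}{\left(-8\right) \left(-2\right) - 3} = 3 - \frac{3}{16 - 3} = 3 - \frac{3}{13} = \frac{36}{13} \approx 2.7692$)
$F^{2} = \left(\frac{36}{13}\right)^{2} = \frac{1296}{169}$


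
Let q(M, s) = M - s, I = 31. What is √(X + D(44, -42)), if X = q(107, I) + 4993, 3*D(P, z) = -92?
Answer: √45345/3 ≈ 70.981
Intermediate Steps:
D(P, z) = -92/3 (D(P, z) = (⅓)*(-92) = -92/3)
X = 5069 (X = (107 - 1*31) + 4993 = (107 - 31) + 4993 = 76 + 4993 = 5069)
√(X + D(44, -42)) = √(5069 - 92/3) = √(15115/3) = √45345/3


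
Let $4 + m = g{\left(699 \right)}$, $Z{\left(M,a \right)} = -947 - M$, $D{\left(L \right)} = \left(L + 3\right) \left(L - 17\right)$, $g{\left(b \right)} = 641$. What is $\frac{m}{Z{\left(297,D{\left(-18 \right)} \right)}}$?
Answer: $- \frac{637}{1244} \approx -0.51206$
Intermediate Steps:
$D{\left(L \right)} = \left(-17 + L\right) \left(3 + L\right)$ ($D{\left(L \right)} = \left(3 + L\right) \left(-17 + L\right) = \left(-17 + L\right) \left(3 + L\right)$)
$m = 637$ ($m = -4 + 641 = 637$)
$\frac{m}{Z{\left(297,D{\left(-18 \right)} \right)}} = \frac{637}{-947 - 297} = \frac{637}{-1244} = 637 \left(- \frac{1}{1244}\right) = - \frac{637}{1244}$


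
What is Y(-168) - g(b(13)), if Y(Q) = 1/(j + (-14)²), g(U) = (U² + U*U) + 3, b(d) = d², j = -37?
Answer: -9082874/159 ≈ -57125.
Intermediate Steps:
g(U) = 3 + 2*U² (g(U) = (U² + U²) + 3 = 2*U² + 3 = 3 + 2*U²)
Y(Q) = 1/159 (Y(Q) = 1/(-37 + (-14)²) = 1/(-37 + 196) = 1/159)
Y(-168) - g(b(13)) = 1/159 - (3 + 2*(13²)²) = 1/159 - (3 + 2*169²) = 1/159 - (3 + 2*28561) = 1/159 - (3 + 57122) = 1/159 - 1*57125 = 1/159 - 57125 = -9082874/159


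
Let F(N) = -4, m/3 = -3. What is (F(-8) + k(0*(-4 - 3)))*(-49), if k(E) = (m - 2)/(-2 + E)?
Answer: -147/2 ≈ -73.500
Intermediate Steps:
m = -9 (m = 3*(-3) = -9)
k(E) = -11/(-2 + E) (k(E) = (-9 - 2)/(-2 + E) = -11/(-2 + E))
(F(-8) + k(0*(-4 - 3)))*(-49) = (-4 - 11/(-2 + 0*(-4 - 3)))*(-49) = (-4 - 11/(-2 + 0*(-7)))*(-49) = (-4 - 11/(-2 + 0))*(-49) = (-4 - 11/(-2))*(-49) = (-4 - 11*(-½))*(-49) = (-4 + 11/2)*(-49) = (3/2)*(-49) = -147/2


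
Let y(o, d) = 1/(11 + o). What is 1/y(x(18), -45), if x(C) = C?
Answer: 29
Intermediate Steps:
1/y(x(18), -45) = 1/(1/(11 + 18)) = 1/(1/29) = 29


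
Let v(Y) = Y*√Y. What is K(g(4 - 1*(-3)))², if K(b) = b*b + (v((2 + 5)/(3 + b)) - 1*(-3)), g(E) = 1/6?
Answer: 177509827/8889264 + 763*√798/1083 ≈ 39.871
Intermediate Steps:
v(Y) = Y^(3/2)
g(E) = ⅙
K(b) = 3 + b² + 7*√7*(1/(3 + b))^(3/2) (K(b) = b*b + (((2 + 5)/(3 + b))^(3/2) - 1*(-3)) = b² + ((7/(3 + b))^(3/2) + 3) = b² + (7*√7*(1/(3 + b))^(3/2) + 3) = b² + (3 + 7*√7*(1/(3 + b))^(3/2)) = 3 + b² + 7*√7*(1/(3 + b))^(3/2))
K(g(4 - 1*(-3)))² = (3 + (⅙)² + 7*√7*(1/(3 + ⅙))^(3/2))² = (3 + 1/36 + 7*√7*(1/(19/6))^(3/2))² = (3 + 1/36 + 7*√7*(6/19)^(3/2))² = (3 + 1/36 + 7*√7*(6*√114/361))² = (3 + 1/36 + 42*√798/361)² = (109/36 + 42*√798/361)²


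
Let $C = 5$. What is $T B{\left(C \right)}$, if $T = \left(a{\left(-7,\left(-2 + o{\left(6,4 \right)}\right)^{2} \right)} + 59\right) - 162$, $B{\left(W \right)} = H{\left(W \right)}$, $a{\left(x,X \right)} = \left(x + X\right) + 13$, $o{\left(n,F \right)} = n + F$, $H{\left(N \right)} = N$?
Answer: $-165$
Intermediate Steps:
$o{\left(n,F \right)} = F + n$
$a{\left(x,X \right)} = 13 + X + x$ ($a{\left(x,X \right)} = \left(X + x\right) + 13 = 13 + X + x$)
$B{\left(W \right)} = W$
$T = -33$ ($T = \left(\left(13 + \left(-2 + \left(4 + 6\right)\right)^{2} - 7\right) + 59\right) - 162 = \left(\left(13 + \left(-2 + 10\right)^{2} - 7\right) + 59\right) - 162 = \left(\left(13 + 8^{2} - 7\right) + 59\right) - 162 = \left(\left(13 + 64 - 7\right) + 59\right) - 162 = \left(70 + 59\right) - 162 = 129 - 162 = -33$)
$T B{\left(C \right)} = \left(-33\right) 5 = -165$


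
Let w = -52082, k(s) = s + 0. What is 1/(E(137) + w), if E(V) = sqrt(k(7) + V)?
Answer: -1/52070 ≈ -1.9205e-5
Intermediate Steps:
k(s) = s
E(V) = sqrt(7 + V)
1/(E(137) + w) = 1/(sqrt(7 + 137) - 52082) = 1/(sqrt(144) - 52082) = 1/(12 - 52082) = 1/(-52070) = -1/52070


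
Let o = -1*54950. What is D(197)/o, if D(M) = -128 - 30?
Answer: 79/27475 ≈ 0.0028753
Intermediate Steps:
D(M) = -158
o = -54950
D(197)/o = -158/(-54950) = -158*(-1/54950) = 79/27475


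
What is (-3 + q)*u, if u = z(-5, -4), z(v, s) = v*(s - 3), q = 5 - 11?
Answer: -315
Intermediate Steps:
q = -6
z(v, s) = v*(-3 + s)
u = 35 (u = -5*(-3 - 4) = -5*(-7) = 35)
(-3 + q)*u = (-3 - 6)*35 = -9*35 = -315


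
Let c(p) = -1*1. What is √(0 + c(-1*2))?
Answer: I ≈ 1.0*I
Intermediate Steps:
c(p) = -1
√(0 + c(-1*2)) = √(0 - 1) = √(-1) = I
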